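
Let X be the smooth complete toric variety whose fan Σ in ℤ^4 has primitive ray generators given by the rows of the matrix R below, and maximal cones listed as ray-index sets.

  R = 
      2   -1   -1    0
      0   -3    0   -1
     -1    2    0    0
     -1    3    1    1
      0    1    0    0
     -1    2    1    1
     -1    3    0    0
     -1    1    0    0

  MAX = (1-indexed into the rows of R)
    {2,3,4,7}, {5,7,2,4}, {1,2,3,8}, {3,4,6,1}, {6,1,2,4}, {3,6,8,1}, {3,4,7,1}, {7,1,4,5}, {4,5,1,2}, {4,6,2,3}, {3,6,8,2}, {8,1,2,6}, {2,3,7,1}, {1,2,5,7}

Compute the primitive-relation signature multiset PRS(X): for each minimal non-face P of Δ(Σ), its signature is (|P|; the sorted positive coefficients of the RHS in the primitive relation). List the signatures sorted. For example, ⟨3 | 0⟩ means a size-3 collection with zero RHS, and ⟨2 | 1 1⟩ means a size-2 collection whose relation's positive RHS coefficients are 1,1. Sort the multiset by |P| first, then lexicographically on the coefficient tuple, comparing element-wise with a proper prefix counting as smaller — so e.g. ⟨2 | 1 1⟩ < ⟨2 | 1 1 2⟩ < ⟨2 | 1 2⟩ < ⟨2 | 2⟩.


|primitive collections| = 9. Relations:

  P = {3,5}:  v_{3} + v_{5} = v_{7}  ⟹  sig = ⟨2 | 1⟩
  P = {5,6}:  v_{5} + v_{6} = v_{4}  ⟹  sig = ⟨2 | 1⟩
  P = {5,8}:  v_{5} + v_{8} = v_{3}  ⟹  sig = ⟨2 | 1⟩
  P = {4,8}:  v_{4} + v_{8} = v_{3} + v_{6}  ⟹  sig = ⟨2 | 1 1⟩
  P = {6,7}:  v_{6} + v_{7} = v_{3} + v_{4}  ⟹  sig = ⟨2 | 1 1⟩
  P = {7,8}:  v_{7} + v_{8} = 2·v_{3}  ⟹  sig = ⟨2 | 2⟩
  P = {1,2,3,6}:  v_{1} + v_{2} + v_{3} + v_{6} = 0  ⟹  sig = ⟨4 | 0⟩
  P = {1,2,3,4}:  v_{1} + v_{2} + v_{3} + v_{4} = v_{5}  ⟹  sig = ⟨4 | 1⟩
  P = {1,2,4,7}:  v_{1} + v_{2} + v_{4} + v_{7} = 2·v_{5}  ⟹  sig = ⟨4 | 2⟩

Hence PRS(X_Σ) =
{ ⟨2 | 1⟩ ×3,  ⟨2 | 1 1⟩ ×2,  ⟨2 | 2⟩,  ⟨4 | 0⟩,  ⟨4 | 1⟩,  ⟨4 | 2⟩ }


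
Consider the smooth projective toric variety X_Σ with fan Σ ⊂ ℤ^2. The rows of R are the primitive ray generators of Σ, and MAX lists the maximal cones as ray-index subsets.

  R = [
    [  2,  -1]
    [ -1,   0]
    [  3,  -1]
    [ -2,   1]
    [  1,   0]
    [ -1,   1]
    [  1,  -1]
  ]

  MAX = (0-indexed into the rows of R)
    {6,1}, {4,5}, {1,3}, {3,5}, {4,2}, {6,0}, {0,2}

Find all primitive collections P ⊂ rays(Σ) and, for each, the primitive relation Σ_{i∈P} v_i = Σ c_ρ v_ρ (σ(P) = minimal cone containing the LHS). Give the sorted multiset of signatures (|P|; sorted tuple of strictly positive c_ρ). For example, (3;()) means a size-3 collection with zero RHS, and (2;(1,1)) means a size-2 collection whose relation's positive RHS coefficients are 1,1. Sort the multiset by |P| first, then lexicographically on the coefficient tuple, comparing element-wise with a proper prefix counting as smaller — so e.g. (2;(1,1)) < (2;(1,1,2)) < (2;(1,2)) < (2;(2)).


Δ(Σ) — 7 vertices, 14 min non-faces:

  P={0,3}:  v_{0} + v_{3} = 0  so sig = (2;())
  P={1,4}:  v_{1} + v_{4} = 0  so sig = (2;())
  P={5,6}:  v_{5} + v_{6} = 0  so sig = (2;())
  P={0,1}:  v_{0} + v_{1} = v_{6}  so sig = (2;(1))
  P={0,4}:  v_{0} + v_{4} = v_{2}  so sig = (2;(1))
  P={0,5}:  v_{0} + v_{5} = v_{4}  so sig = (2;(1))
  P={1,2}:  v_{1} + v_{2} = v_{0}  so sig = (2;(1))
  P={1,5}:  v_{1} + v_{5} = v_{3}  so sig = (2;(1))
  P={2,3}:  v_{2} + v_{3} = v_{4}  so sig = (2;(1))
  P={3,4}:  v_{3} + v_{4} = v_{5}  so sig = (2;(1))
  P={3,6}:  v_{3} + v_{6} = v_{1}  so sig = (2;(1))
  P={4,6}:  v_{4} + v_{6} = v_{0}  so sig = (2;(1))
  P={2,5}:  v_{2} + v_{5} = 2·v_{4}  so sig = (2;(2))
  P={2,6}:  v_{2} + v_{6} = 2·v_{0}  so sig = (2;(2))

Signatures (|P|; sorted positive RHS coefficients), sorted:
    |P|=2: 14 collections, coeffs (), (), (), (1), (1), (1), (1), (1), (1), (1), (1), (1), (2), (2)


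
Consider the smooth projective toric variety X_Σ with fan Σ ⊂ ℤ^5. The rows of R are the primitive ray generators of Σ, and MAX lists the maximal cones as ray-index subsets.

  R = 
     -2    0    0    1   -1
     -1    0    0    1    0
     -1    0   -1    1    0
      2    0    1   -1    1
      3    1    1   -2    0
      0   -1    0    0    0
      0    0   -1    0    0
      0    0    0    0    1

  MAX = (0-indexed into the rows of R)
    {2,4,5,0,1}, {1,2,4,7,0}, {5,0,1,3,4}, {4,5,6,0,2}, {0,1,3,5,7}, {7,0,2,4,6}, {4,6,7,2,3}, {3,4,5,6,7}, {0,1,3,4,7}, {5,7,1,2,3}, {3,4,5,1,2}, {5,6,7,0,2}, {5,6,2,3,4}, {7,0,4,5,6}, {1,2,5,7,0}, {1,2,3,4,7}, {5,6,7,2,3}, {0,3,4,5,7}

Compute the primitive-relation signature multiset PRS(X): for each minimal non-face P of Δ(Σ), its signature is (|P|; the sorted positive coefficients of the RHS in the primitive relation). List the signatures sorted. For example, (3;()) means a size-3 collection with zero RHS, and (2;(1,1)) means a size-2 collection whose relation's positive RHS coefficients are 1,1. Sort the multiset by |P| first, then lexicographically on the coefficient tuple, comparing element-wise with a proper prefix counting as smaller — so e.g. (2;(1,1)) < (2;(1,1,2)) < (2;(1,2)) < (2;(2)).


Primitive collections (5):

  P={1,6}:  v_{1} + v_{6} = v_{2}  ⟹  sig = (2;(1))
  P={0,3,6}:  v_{0} + v_{3} + v_{6} = 0  ⟹  sig = (3;())
  P={0,2,3}:  v_{0} + v_{2} + v_{3} = v_{1}  ⟹  sig = (3;(1))
  P={1,4,5,7}:  v_{1} + v_{4} + v_{5} + v_{7} = v_{3}  ⟹  sig = (4;(1))
  P={2,4,5,7}:  v_{2} + v_{4} + v_{5} + v_{7} = v_{3} + v_{6}  ⟹  sig = (4;(1,1))

Hence PRS(X_Σ) =
[(2;(1)), (3;()), (3;(1)), (4;(1)), (4;(1,1))]


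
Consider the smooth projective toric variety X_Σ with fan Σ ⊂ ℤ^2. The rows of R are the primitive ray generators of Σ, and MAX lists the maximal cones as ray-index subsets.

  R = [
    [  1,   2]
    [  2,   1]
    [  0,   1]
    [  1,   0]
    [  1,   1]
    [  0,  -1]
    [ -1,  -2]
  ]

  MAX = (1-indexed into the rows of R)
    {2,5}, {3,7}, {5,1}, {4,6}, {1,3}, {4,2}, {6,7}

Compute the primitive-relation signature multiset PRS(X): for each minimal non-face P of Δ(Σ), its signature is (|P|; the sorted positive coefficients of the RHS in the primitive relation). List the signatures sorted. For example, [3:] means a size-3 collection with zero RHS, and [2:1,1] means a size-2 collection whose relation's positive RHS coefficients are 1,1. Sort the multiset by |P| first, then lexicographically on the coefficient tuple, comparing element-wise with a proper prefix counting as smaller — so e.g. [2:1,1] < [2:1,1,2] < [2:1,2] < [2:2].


14 minimal non-faces of Δ(Σ) (on 7 rays):

  P={1,7}:  v_{1} + v_{7} = 0  ⇒ sig = [2:]
  P={3,6}:  v_{3} + v_{6} = 0  ⇒ sig = [2:]
  P={1,6}:  v_{1} + v_{6} = v_{5}  ⇒ sig = [2:1]
  P={3,4}:  v_{3} + v_{4} = v_{5}  ⇒ sig = [2:1]
  P={3,5}:  v_{3} + v_{5} = v_{1}  ⇒ sig = [2:1]
  P={4,5}:  v_{4} + v_{5} = v_{2}  ⇒ sig = [2:1]
  P={5,6}:  v_{5} + v_{6} = v_{4}  ⇒ sig = [2:1]
  P={5,7}:  v_{5} + v_{7} = v_{6}  ⇒ sig = [2:1]
  P={2,7}:  v_{2} + v_{7} = v_{4} + v_{6}  ⇒ sig = [2:1,1]
  P={1,4}:  v_{1} + v_{4} = 2·v_{5}  ⇒ sig = [2:2]
  P={2,3}:  v_{2} + v_{3} = 2·v_{5}  ⇒ sig = [2:2]
  P={2,6}:  v_{2} + v_{6} = 2·v_{4}  ⇒ sig = [2:2]
  P={4,7}:  v_{4} + v_{7} = 2·v_{6}  ⇒ sig = [2:2]
  P={1,2}:  v_{1} + v_{2} = 3·v_{5}  ⇒ sig = [2:3]

Hence PRS(X_Σ) =
{ [2:] ×2,  [2:1] ×6,  [2:1,1],  [2:2] ×4,  [2:3] }


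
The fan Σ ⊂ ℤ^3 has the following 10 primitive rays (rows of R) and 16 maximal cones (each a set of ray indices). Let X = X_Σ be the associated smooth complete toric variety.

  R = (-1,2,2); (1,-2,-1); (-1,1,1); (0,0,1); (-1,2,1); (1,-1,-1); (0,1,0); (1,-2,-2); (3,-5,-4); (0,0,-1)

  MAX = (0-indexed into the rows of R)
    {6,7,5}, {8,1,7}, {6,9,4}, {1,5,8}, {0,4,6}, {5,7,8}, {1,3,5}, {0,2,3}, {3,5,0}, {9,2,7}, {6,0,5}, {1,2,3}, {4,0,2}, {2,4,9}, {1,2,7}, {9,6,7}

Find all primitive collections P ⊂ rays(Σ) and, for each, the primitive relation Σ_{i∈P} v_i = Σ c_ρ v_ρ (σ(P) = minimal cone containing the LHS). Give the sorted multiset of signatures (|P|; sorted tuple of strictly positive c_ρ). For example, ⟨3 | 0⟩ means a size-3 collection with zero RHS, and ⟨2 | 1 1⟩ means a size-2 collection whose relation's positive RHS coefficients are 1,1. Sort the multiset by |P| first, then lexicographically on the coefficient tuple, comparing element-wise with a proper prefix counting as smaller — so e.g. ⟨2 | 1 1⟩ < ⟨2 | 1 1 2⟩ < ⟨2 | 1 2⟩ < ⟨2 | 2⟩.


Σ has 22 primitive collections:

  • {0,7}:  v_{0} + v_{7} = 0  ⇒ sig = ⟨2 | 0⟩
  • {1,4}:  v_{1} + v_{4} = 0  ⇒ sig = ⟨2 | 0⟩
  • {2,5}:  v_{2} + v_{5} = 0  ⇒ sig = ⟨2 | 0⟩
  • {3,9}:  v_{3} + v_{9} = 0  ⇒ sig = ⟨2 | 0⟩
  • {0,1}:  v_{0} + v_{1} = v_{3}  ⇒ sig = ⟨2 | 1⟩
  • {0,9}:  v_{0} + v_{9} = v_{4}  ⇒ sig = ⟨2 | 1⟩
  • {1,6}:  v_{1} + v_{6} = v_{5}  ⇒ sig = ⟨2 | 1⟩
  • {1,9}:  v_{1} + v_{9} = v_{7}  ⇒ sig = ⟨2 | 1⟩
  • {2,6}:  v_{2} + v_{6} = v_{4}  ⇒ sig = ⟨2 | 1⟩
  • {3,4}:  v_{3} + v_{4} = v_{0}  ⇒ sig = ⟨2 | 1⟩
  • {3,7}:  v_{3} + v_{7} = v_{1}  ⇒ sig = ⟨2 | 1⟩
  • {4,5}:  v_{4} + v_{5} = v_{6}  ⇒ sig = ⟨2 | 1⟩
  • {4,7}:  v_{4} + v_{7} = v_{9}  ⇒ sig = ⟨2 | 1⟩
  • {0,8}:  v_{0} + v_{8} = v_{1} + v_{5}  ⇒ sig = ⟨2 | 1 1⟩
  • {2,8}:  v_{2} + v_{8} = v_{1} + v_{7}  ⇒ sig = ⟨2 | 1 1⟩
  • {3,6}:  v_{3} + v_{6} = v_{0} + v_{5}  ⇒ sig = ⟨2 | 1 1⟩
  • {4,8}:  v_{4} + v_{8} = v_{5} + v_{7}  ⇒ sig = ⟨2 | 1 1⟩
  • {5,9}:  v_{5} + v_{9} = v_{6} + v_{7}  ⇒ sig = ⟨2 | 1 1⟩
  • {3,8}:  v_{3} + v_{8} = 2·v_{1} + v_{5}  ⇒ sig = ⟨2 | 1 2⟩
  • {6,8}:  v_{6} + v_{8} = 2·v_{5} + v_{7}  ⇒ sig = ⟨2 | 1 2⟩
  • {8,9}:  v_{8} + v_{9} = v_{5} + 2·v_{7}  ⇒ sig = ⟨2 | 1 2⟩
  • {1,5,7}:  v_{1} + v_{5} + v_{7} = v_{8}  ⇒ sig = ⟨3 | 1⟩

so the primitive-relation signature multiset is
[⟨2 | 0⟩, ⟨2 | 0⟩, ⟨2 | 0⟩, ⟨2 | 0⟩, ⟨2 | 1⟩, ⟨2 | 1⟩, ⟨2 | 1⟩, ⟨2 | 1⟩, ⟨2 | 1⟩, ⟨2 | 1⟩, ⟨2 | 1⟩, ⟨2 | 1⟩, ⟨2 | 1⟩, ⟨2 | 1 1⟩, ⟨2 | 1 1⟩, ⟨2 | 1 1⟩, ⟨2 | 1 1⟩, ⟨2 | 1 1⟩, ⟨2 | 1 2⟩, ⟨2 | 1 2⟩, ⟨2 | 1 2⟩, ⟨3 | 1⟩]


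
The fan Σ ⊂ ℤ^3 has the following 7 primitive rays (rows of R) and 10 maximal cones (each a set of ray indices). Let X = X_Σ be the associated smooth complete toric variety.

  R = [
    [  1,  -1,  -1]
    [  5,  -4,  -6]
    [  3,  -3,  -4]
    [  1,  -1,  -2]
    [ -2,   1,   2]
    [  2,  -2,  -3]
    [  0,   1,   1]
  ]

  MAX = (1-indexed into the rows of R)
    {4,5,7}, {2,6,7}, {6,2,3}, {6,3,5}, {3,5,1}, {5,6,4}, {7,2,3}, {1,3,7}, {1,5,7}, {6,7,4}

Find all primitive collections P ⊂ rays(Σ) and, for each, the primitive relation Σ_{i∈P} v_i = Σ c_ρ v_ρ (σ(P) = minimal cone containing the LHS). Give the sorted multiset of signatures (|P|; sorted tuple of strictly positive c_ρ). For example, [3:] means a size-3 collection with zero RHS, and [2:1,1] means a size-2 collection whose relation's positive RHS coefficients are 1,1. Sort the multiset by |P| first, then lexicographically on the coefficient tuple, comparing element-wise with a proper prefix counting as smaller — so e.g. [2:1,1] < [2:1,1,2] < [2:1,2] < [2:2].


9 collections generate NE(X_Σ); each relation:

  • {1,4}:  v_{1} + v_{4} = v_{6} ; sig = [2:1]
  • {1,6}:  v_{1} + v_{6} = v_{3} ; sig = [2:1]
  • {2,5}:  v_{2} + v_{5} = v_{3} ; sig = [2:1]
  • {1,2}:  v_{1} + v_{2} = 2·v_{3} + v_{7} ; sig = [2:1,2]
  • {2,4}:  v_{2} + v_{4} = 3·v_{6} + v_{7} ; sig = [2:1,3]
  • {3,4}:  v_{3} + v_{4} = 2·v_{6} ; sig = [2:2]
  • {5,6,7}:  v_{5} + v_{6} + v_{7} = 0 ; sig = [3:]
  • {3,5,7}:  v_{3} + v_{5} + v_{7} = v_{1} ; sig = [3:1]
  • {3,6,7}:  v_{3} + v_{6} + v_{7} = v_{2} ; sig = [3:1]

Hence PRS(X_Σ) =
    |P|=2: 6 collections, coeffs (1), (1), (1), (1,2), (1,3), (2)
    |P|=3: 3 collections, coeffs (), (1), (1)


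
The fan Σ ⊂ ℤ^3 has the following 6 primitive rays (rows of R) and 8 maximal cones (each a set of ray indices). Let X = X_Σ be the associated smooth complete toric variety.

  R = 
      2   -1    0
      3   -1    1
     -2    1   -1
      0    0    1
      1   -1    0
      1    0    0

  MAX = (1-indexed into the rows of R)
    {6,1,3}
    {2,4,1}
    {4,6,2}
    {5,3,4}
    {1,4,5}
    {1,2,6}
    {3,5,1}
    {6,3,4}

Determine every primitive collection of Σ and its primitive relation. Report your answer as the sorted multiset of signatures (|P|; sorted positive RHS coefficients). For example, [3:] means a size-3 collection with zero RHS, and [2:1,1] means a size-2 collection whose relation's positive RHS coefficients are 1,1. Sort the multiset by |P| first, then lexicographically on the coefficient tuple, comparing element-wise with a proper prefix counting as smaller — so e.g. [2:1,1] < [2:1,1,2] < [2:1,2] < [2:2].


|primitive collections| = 5. Relations:

  • {2,3}:  v_{2} + v_{3} = v_{6}  ⇒ sig = [2:1]
  • {5,6}:  v_{5} + v_{6} = v_{1}  ⇒ sig = [2:1]
  • {2,5}:  v_{2} + v_{5} = 2·v_{1} + v_{4}  ⇒ sig = [2:1,2]
  • {1,3,4}:  v_{1} + v_{3} + v_{4} = 0  ⇒ sig = [3:]
  • {1,4,6}:  v_{1} + v_{4} + v_{6} = v_{2}  ⇒ sig = [3:1]

Sorted signature multiset PRS(X):
{ [2:1] ×2,  [2:1,2],  [3:],  [3:1] }


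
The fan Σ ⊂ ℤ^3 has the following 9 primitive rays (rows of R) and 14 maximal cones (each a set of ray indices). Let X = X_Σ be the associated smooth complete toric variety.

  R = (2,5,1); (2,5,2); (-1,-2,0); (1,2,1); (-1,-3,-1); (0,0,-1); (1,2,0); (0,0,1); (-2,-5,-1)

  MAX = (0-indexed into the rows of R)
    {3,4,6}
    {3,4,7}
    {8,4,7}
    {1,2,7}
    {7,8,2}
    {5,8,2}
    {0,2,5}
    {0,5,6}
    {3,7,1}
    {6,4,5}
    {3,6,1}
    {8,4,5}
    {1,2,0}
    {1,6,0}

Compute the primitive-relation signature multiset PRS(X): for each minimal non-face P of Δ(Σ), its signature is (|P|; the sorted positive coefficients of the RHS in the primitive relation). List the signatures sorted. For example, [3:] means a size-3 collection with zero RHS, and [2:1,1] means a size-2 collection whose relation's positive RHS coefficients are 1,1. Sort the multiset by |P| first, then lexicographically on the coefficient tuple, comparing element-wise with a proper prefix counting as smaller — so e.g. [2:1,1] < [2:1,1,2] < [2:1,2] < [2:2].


|primitive collections| = 15. Relations:

  {0,8}:  v_{0} + v_{8} = 0  →  sig = [2:]
  {2,6}:  v_{2} + v_{6} = 0  →  sig = [2:]
  {5,7}:  v_{5} + v_{7} = 0  →  sig = [2:]
  {0,4}:  v_{0} + v_{4} = v_{6}  →  sig = [2:1]
  {0,7}:  v_{0} + v_{7} = v_{1}  →  sig = [2:1]
  {1,4}:  v_{1} + v_{4} = v_{3}  →  sig = [2:1]
  {1,5}:  v_{1} + v_{5} = v_{0}  →  sig = [2:1]
  {1,8}:  v_{1} + v_{8} = v_{7}  →  sig = [2:1]
  {2,3}:  v_{2} + v_{3} = v_{7}  →  sig = [2:1]
  {2,4}:  v_{2} + v_{4} = v_{8}  →  sig = [2:1]
  {3,5}:  v_{3} + v_{5} = v_{6}  →  sig = [2:1]
  {6,7}:  v_{6} + v_{7} = v_{3}  →  sig = [2:1]
  {6,8}:  v_{6} + v_{8} = v_{4}  →  sig = [2:1]
  {0,3}:  v_{0} + v_{3} = v_{1} + v_{6}  →  sig = [2:1,1]
  {3,8}:  v_{3} + v_{8} = v_{4} + v_{7}  →  sig = [2:1,1]

Hence PRS(X_Σ) =
{ [2:] ×3,  [2:1] ×10,  [2:1,1] ×2 }


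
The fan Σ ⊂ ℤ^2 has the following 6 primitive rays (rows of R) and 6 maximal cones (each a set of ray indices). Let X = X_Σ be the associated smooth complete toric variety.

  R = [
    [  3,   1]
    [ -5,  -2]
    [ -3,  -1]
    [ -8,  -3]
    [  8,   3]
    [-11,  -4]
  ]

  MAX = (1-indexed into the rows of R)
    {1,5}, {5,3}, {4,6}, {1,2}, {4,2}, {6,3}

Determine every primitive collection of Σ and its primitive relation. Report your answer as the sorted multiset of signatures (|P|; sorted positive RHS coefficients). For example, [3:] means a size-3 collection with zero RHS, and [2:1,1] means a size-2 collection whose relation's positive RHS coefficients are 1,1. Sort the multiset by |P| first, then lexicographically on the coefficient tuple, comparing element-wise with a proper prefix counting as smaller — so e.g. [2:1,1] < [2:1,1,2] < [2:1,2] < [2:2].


9 collections generate NE(X_Σ); each relation:

  P={1,3}:  v_{1} + v_{3} = 0  ⟹  sig = [2:]
  P={4,5}:  v_{4} + v_{5} = 0  ⟹  sig = [2:]
  P={1,4}:  v_{1} + v_{4} = v_{2}  ⟹  sig = [2:1]
  P={1,6}:  v_{1} + v_{6} = v_{4}  ⟹  sig = [2:1]
  P={2,3}:  v_{2} + v_{3} = v_{4}  ⟹  sig = [2:1]
  P={2,5}:  v_{2} + v_{5} = v_{1}  ⟹  sig = [2:1]
  P={3,4}:  v_{3} + v_{4} = v_{6}  ⟹  sig = [2:1]
  P={5,6}:  v_{5} + v_{6} = v_{3}  ⟹  sig = [2:1]
  P={2,6}:  v_{2} + v_{6} = 2·v_{4}  ⟹  sig = [2:2]

Signatures (|P|; sorted positive RHS coefficients), sorted:
    [2:]
    [2:]
    [2:1]
    [2:1]
    [2:1]
    [2:1]
    [2:1]
    [2:1]
    [2:2]


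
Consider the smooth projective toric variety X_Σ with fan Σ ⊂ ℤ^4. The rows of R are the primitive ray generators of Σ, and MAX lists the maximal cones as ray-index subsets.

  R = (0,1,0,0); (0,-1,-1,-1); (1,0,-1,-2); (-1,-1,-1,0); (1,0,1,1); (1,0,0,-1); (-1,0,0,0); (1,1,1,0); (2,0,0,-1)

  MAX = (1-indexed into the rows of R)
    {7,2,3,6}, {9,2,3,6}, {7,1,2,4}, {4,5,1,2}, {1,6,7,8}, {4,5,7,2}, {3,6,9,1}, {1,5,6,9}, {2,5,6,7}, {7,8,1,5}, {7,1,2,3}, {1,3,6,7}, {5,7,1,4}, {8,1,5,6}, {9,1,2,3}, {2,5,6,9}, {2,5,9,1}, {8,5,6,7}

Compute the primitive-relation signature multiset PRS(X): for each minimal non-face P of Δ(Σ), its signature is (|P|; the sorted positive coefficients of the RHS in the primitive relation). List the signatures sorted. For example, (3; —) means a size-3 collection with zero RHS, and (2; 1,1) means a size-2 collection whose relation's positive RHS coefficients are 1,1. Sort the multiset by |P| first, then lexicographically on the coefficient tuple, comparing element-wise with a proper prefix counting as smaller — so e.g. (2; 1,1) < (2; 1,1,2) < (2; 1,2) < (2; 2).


12 minimal non-faces of Δ(Σ) (on 9 rays):

  {4,8}:  v_{4} + v_{8} = 0  ⇒ sig = (2; —)
  {2,8}:  v_{2} + v_{8} = v_{6}  ⇒ sig = (2; 1)
  {3,5}:  v_{3} + v_{5} = v_{9}  ⇒ sig = (2; 1)
  {4,6}:  v_{4} + v_{6} = v_{2}  ⇒ sig = (2; 1)
  {7,9}:  v_{7} + v_{9} = v_{6}  ⇒ sig = (2; 1)
  {4,9}:  v_{4} + v_{9} = v_{1} + 2·v_{2} + v_{5}  ⇒ sig = (2; 1,1,2)
  {8,9}:  v_{8} + v_{9} = v_{1} + v_{5} + 2·v_{6}  ⇒ sig = (2; 1,1,2)
  {3,4}:  v_{3} + v_{4} = v_{1} + 2·v_{2}  ⇒ sig = (2; 1,2)
  {3,8}:  v_{3} + v_{8} = v_{1} + 2·v_{6}  ⇒ sig = (2; 1,2)
  {1,2,6}:  v_{1} + v_{2} + v_{6} = v_{3}  ⇒ sig = (3; 1)
  {1,2,5,7}:  v_{1} + v_{2} + v_{5} + v_{7} = 0  ⇒ sig = (4; —)
  {1,5,6,7}:  v_{1} + v_{5} + v_{6} + v_{7} = v_{8}  ⇒ sig = (4; 1)

Signatures (|P|; sorted positive RHS coefficients), sorted:
{ (2; —),  (2; 1) ×4,  (2; 1,1,2) ×2,  (2; 1,2) ×2,  (3; 1),  (4; —),  (4; 1) }


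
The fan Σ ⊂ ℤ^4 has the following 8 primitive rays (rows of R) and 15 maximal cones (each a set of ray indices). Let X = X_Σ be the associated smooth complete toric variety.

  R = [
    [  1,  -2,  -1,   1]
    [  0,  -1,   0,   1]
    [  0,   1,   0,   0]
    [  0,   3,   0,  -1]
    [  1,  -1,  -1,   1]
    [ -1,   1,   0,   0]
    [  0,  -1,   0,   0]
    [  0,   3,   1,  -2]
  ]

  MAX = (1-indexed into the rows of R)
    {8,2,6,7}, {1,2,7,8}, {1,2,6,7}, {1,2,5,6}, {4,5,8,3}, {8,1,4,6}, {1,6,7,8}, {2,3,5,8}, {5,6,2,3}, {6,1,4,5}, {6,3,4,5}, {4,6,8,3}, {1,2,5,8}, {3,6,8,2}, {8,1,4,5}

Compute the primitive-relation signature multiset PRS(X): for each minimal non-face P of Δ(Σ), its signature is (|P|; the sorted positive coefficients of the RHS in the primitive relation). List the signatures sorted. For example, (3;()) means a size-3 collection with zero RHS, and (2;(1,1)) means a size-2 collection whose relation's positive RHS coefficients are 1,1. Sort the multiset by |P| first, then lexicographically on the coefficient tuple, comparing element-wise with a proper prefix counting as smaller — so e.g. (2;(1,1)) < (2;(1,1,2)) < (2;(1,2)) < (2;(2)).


The 7 primitive collections of Σ (r=8, n=4):

  {3,7}:  v_{3} + v_{7} = 0 ; sig = (2;())
  {1,3}:  v_{1} + v_{3} = v_{5} ; sig = (2;(1))
  {5,7}:  v_{5} + v_{7} = v_{1} ; sig = (2;(1))
  {4,7}:  v_{4} + v_{7} = v_{1} + v_{6} + v_{8} ; sig = (2;(1,1,1))
  {2,4}:  v_{2} + v_{4} = 2·v_{3} ; sig = (2;(2))
  {5,6,8}:  v_{5} + v_{6} + v_{8} = v_{4} ; sig = (3;(1))
  {1,2,6,8}:  v_{1} + v_{2} + v_{6} + v_{8} = v_{3} ; sig = (4;(1))

Hence PRS(X_Σ) =
{ (2;()),  (2;(1)) ×2,  (2;(1,1,1)),  (2;(2)),  (3;(1)),  (4;(1)) }


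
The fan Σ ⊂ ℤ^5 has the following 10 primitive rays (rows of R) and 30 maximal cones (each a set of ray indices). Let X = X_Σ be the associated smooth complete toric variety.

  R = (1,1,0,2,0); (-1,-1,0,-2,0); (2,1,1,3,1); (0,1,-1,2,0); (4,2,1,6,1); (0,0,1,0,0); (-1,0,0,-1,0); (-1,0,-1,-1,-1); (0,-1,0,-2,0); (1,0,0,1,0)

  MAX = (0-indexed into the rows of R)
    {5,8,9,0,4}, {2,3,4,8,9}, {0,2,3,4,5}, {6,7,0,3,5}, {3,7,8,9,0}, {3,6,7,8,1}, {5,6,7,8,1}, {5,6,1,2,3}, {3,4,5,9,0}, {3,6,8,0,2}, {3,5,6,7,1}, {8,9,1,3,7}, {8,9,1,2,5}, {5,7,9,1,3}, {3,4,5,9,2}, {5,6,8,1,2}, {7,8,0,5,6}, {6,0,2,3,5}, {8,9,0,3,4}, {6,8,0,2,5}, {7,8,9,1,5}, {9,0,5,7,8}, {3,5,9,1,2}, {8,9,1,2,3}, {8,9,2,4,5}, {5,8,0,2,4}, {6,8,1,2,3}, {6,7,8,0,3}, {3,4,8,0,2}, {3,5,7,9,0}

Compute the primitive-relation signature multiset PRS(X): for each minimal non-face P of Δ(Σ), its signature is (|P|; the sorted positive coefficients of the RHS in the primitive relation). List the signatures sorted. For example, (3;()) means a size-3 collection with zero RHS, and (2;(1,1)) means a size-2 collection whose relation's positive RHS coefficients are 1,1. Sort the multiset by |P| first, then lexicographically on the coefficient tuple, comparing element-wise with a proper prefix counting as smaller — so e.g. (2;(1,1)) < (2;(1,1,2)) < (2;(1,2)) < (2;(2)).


8 collections generate NE(X_Σ); each relation:

  P = {0,1}:  v_{0} + v_{1} = 0 — sig = (2;())
  P = {6,9}:  v_{6} + v_{9} = 0 — sig = (2;())
  P = {2,7}:  v_{2} + v_{7} = v_{0} — sig = (2;(1))
  P = {1,4}:  v_{1} + v_{4} = v_{2} + v_{9} — sig = (2;(1,1))
  P = {4,6}:  v_{4} + v_{6} = v_{0} + v_{2} — sig = (2;(1,1))
  P = {4,7}:  v_{4} + v_{7} = 2·v_{0} + v_{9} — sig = (2;(1,2))
  P = {3,5,8}:  v_{3} + v_{5} + v_{8} = 0 — sig = (3;())
  P = {0,2,9}:  v_{0} + v_{2} + v_{9} = v_{4} — sig = (3;(1))

Hence PRS(X_Σ) =
[(2;()), (2;()), (2;(1)), (2;(1,1)), (2;(1,1)), (2;(1,2)), (3;()), (3;(1))]


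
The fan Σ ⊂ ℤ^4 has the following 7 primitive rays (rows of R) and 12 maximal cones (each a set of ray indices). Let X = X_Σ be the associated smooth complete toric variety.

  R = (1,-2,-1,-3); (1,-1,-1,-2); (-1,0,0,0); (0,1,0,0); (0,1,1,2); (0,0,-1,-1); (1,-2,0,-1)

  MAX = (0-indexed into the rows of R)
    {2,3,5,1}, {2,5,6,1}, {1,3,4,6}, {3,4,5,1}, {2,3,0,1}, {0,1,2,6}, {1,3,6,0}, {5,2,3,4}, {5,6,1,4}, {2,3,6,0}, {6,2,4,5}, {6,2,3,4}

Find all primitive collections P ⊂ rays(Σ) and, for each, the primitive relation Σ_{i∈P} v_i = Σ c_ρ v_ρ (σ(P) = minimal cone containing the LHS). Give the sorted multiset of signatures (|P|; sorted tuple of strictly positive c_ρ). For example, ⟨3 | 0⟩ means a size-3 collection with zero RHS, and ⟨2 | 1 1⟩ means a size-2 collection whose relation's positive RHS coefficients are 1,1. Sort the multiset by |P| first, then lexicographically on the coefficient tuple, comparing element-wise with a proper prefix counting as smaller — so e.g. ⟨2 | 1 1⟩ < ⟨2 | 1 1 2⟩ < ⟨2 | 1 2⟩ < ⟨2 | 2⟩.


Σ has 5 primitive collections:

  {0,4}:  v_{0} + v_{4} = v_{3} + v_{6} — sig = ⟨2 | 1 1⟩
  {0,5}:  v_{0} + v_{5} = 2·v_{1} + v_{2} — sig = ⟨2 | 1 2⟩
  {1,2,4}:  v_{1} + v_{2} + v_{4} = 0 — sig = ⟨3 | 0⟩
  {3,5,6}:  v_{3} + v_{5} + v_{6} = v_{1} — sig = ⟨3 | 1⟩
  {1,2,3,6}:  v_{1} + v_{2} + v_{3} + v_{6} = v_{0} — sig = ⟨4 | 1⟩

Hence PRS(X_Σ) =
{ ⟨2 | 1 1⟩,  ⟨2 | 1 2⟩,  ⟨3 | 0⟩,  ⟨3 | 1⟩,  ⟨4 | 1⟩ }


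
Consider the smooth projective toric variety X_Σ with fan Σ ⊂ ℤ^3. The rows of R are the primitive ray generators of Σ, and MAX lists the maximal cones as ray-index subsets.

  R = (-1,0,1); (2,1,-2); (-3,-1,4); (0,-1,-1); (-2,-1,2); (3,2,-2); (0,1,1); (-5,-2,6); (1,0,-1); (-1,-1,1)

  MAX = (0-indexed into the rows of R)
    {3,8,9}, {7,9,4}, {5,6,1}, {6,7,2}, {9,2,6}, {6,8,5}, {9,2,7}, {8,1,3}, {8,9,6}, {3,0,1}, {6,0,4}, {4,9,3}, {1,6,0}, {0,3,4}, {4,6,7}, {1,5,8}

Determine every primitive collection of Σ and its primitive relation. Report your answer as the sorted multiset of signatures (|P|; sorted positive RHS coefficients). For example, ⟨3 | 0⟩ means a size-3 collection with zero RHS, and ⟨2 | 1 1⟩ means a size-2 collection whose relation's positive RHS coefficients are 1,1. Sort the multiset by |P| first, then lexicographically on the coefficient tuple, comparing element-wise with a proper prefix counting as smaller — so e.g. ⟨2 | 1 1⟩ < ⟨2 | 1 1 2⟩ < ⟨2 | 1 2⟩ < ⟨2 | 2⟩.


Δ(Σ) — 10 vertices, 24 min non-faces:

  {0,8}:  v_{0} + v_{8} = 0 ; sig = ⟨2 | 0⟩
  {1,4}:  v_{1} + v_{4} = 0 ; sig = ⟨2 | 0⟩
  {3,6}:  v_{3} + v_{6} = 0 ; sig = ⟨2 | 0⟩
  {0,9}:  v_{0} + v_{9} = v_{4} ; sig = ⟨2 | 1⟩
  {1,7}:  v_{1} + v_{7} = v_{2} ; sig = ⟨2 | 1⟩
  {1,9}:  v_{1} + v_{9} = v_{8} ; sig = ⟨2 | 1⟩
  {2,4}:  v_{2} + v_{4} = v_{7} ; sig = ⟨2 | 1⟩
  {4,8}:  v_{4} + v_{8} = v_{9} ; sig = ⟨2 | 1⟩
  {0,5}:  v_{0} + v_{5} = v_{1} + v_{6} ; sig = ⟨2 | 1 1⟩
  {1,2}:  v_{1} + v_{2} = v_{6} + v_{9} ; sig = ⟨2 | 1 1⟩
  {2,3}:  v_{2} + v_{3} = v_{4} + v_{9} ; sig = ⟨2 | 1 1⟩
  {3,5}:  v_{3} + v_{5} = v_{1} + v_{8} ; sig = ⟨2 | 1 1⟩
  {4,5}:  v_{4} + v_{5} = v_{6} + v_{8} ; sig = ⟨2 | 1 1⟩
  {7,8}:  v_{7} + v_{8} = v_{2} + v_{9} ; sig = ⟨2 | 1 1⟩
  {2,5}:  v_{2} + v_{5} = 2·v_{6} + v_{8} + v_{9} ; sig = ⟨2 | 1 1 2⟩
  {0,2}:  v_{0} + v_{2} = 2·v_{4} + v_{6} ; sig = ⟨2 | 1 2⟩
  {2,8}:  v_{2} + v_{8} = v_{6} + 2·v_{9} ; sig = ⟨2 | 1 2⟩
  {3,7}:  v_{3} + v_{7} = 2·v_{4} + v_{9} ; sig = ⟨2 | 1 2⟩
  {5,9}:  v_{5} + v_{9} = v_{6} + 2·v_{8} ; sig = ⟨2 | 1 2⟩
  {0,7}:  v_{0} + v_{7} = 3·v_{4} + v_{6} ; sig = ⟨2 | 1 3⟩
  {5,7}:  v_{5} + v_{7} = 2·v_{6} + 2·v_{9} ; sig = ⟨2 | 2 2⟩
  {1,6,8}:  v_{1} + v_{6} + v_{8} = v_{5} ; sig = ⟨3 | 1⟩
  {4,6,9}:  v_{4} + v_{6} + v_{9} = v_{2} ; sig = ⟨3 | 1⟩
  {6,7,9}:  v_{6} + v_{7} + v_{9} = 2·v_{2} ; sig = ⟨3 | 2⟩

so the primitive-relation signature multiset is
{ ⟨2 | 0⟩ ×3,  ⟨2 | 1⟩ ×5,  ⟨2 | 1 1⟩ ×6,  ⟨2 | 1 1 2⟩,  ⟨2 | 1 2⟩ ×4,  ⟨2 | 1 3⟩,  ⟨2 | 2 2⟩,  ⟨3 | 1⟩ ×2,  ⟨3 | 2⟩ }


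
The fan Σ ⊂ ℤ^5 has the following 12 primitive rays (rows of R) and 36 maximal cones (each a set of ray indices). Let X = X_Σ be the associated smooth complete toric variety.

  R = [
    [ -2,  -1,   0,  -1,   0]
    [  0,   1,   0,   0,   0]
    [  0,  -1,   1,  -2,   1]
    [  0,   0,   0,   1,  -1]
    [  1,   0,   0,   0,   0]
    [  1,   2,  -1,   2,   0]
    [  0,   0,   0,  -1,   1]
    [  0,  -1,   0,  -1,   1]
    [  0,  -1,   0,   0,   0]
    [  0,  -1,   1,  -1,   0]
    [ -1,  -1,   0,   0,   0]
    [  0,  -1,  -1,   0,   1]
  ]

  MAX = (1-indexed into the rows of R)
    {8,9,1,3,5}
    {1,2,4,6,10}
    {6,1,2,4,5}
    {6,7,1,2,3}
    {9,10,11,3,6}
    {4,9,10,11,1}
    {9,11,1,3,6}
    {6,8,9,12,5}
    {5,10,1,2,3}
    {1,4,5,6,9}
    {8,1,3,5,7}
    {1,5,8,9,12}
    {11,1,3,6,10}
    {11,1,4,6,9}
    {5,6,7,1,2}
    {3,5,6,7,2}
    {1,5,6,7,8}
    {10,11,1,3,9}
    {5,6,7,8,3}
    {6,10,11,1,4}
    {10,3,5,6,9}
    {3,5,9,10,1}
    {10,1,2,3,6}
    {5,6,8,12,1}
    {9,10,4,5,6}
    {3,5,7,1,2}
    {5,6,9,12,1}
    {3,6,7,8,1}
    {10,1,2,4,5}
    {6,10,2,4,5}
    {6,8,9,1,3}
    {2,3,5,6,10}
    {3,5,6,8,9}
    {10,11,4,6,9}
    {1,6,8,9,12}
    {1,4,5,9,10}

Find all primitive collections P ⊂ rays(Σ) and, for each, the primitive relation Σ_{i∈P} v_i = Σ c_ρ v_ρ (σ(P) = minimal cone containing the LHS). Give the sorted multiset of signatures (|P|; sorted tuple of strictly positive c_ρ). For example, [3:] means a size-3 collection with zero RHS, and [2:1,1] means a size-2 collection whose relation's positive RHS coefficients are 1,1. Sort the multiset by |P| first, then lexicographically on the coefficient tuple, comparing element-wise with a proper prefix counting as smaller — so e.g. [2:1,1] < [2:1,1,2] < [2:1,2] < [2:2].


The 22 primitive collections of Σ (r=12, n=5):

  {2,9}:  v_{2} + v_{9} = 0 ; sig = [2:]
  {4,7}:  v_{4} + v_{7} = 0 ; sig = [2:]
  {2,8}:  v_{2} + v_{8} = v_{7} ; sig = [2:1]
  {3,4}:  v_{3} + v_{4} = v_{10} ; sig = [2:1]
  {4,8}:  v_{4} + v_{8} = v_{9} ; sig = [2:1]
  {5,11}:  v_{5} + v_{11} = v_{9} ; sig = [2:1]
  {7,9}:  v_{7} + v_{9} = v_{8} ; sig = [2:1]
  {7,10}:  v_{7} + v_{10} = v_{3} ; sig = [2:1]
  {8,10}:  v_{8} + v_{10} = v_{3} + v_{9} ; sig = [2:1,1]
  {10,12}:  v_{10} + v_{12} = v_{8} + v_{9} ; sig = [2:1,1]
  {2,11}:  v_{2} + v_{11} = v_{1} + v_{6} + v_{10} ; sig = [2:1,1,1]
  {2,12}:  v_{2} + v_{12} = v_{1} + v_{5} + v_{6} + v_{8} ; sig = [2:1,1,1,1]
  {7,11}:  v_{7} + v_{11} = v_{1} + v_{3} + v_{6} + v_{9} ; sig = [2:1,1,1,1]
  {4,12}:  v_{4} + v_{12} = v_{1} + v_{5} + v_{6} + 2·v_{9} ; sig = [2:1,1,1,2]
  {7,12}:  v_{7} + v_{12} = v_{1} + v_{5} + v_{6} + 2·v_{8} ; sig = [2:1,1,1,2]
  {8,11}:  v_{8} + v_{11} = v_{1} + v_{3} + v_{6} + 2·v_{9} ; sig = [2:1,1,1,2]
  {11,12}:  v_{11} + v_{12} = v_{1} + v_{6} + v_{8} + 2·v_{9} ; sig = [2:1,1,1,2]
  {3,12}:  v_{3} + v_{12} = 2·v_{8} ; sig = [2:2]
  {1,5,6,10}:  v_{1} + v_{5} + v_{6} + v_{10} = 0 ; sig = [4:]
  {1,3,5,6}:  v_{1} + v_{3} + v_{5} + v_{6} = v_{7} ; sig = [4:1]
  {1,6,9,10}:  v_{1} + v_{6} + v_{9} + v_{10} = v_{11} ; sig = [4:1]
  {1,5,6,8,9}:  v_{1} + v_{5} + v_{6} + v_{8} + v_{9} = v_{12} ; sig = [5:1]

Hence PRS(X_Σ) =
[[2:], [2:], [2:1], [2:1], [2:1], [2:1], [2:1], [2:1], [2:1,1], [2:1,1], [2:1,1,1], [2:1,1,1,1], [2:1,1,1,1], [2:1,1,1,2], [2:1,1,1,2], [2:1,1,1,2], [2:1,1,1,2], [2:2], [4:], [4:1], [4:1], [5:1]]


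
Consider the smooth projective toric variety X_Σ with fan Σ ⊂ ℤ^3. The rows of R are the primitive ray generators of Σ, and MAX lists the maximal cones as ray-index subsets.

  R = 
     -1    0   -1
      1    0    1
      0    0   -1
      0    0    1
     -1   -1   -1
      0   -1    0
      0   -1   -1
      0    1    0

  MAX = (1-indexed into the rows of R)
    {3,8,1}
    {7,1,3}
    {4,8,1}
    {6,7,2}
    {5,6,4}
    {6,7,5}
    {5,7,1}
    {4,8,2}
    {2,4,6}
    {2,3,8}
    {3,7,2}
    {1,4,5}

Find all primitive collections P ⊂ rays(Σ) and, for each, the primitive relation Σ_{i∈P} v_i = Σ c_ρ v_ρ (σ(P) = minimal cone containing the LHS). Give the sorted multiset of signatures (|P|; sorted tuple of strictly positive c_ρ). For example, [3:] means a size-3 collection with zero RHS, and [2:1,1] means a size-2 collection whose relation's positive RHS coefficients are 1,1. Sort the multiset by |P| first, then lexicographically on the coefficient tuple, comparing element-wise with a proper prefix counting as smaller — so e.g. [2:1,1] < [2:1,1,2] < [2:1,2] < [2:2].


|primitive collections| = 10. Relations:

  {1,2}:  v_{1} + v_{2} = 0  so sig = [2:]
  {3,4}:  v_{3} + v_{4} = 0  so sig = [2:]
  {6,8}:  v_{6} + v_{8} = 0  so sig = [2:]
  {1,6}:  v_{1} + v_{6} = v_{5}  so sig = [2:1]
  {2,5}:  v_{2} + v_{5} = v_{6}  so sig = [2:1]
  {3,6}:  v_{3} + v_{6} = v_{7}  so sig = [2:1]
  {4,7}:  v_{4} + v_{7} = v_{6}  so sig = [2:1]
  {5,8}:  v_{5} + v_{8} = v_{1}  so sig = [2:1]
  {7,8}:  v_{7} + v_{8} = v_{3}  so sig = [2:1]
  {3,5}:  v_{3} + v_{5} = v_{1} + v_{7}  so sig = [2:1,1]

Sorted signature multiset PRS(X):
[[2:], [2:], [2:], [2:1], [2:1], [2:1], [2:1], [2:1], [2:1], [2:1,1]]


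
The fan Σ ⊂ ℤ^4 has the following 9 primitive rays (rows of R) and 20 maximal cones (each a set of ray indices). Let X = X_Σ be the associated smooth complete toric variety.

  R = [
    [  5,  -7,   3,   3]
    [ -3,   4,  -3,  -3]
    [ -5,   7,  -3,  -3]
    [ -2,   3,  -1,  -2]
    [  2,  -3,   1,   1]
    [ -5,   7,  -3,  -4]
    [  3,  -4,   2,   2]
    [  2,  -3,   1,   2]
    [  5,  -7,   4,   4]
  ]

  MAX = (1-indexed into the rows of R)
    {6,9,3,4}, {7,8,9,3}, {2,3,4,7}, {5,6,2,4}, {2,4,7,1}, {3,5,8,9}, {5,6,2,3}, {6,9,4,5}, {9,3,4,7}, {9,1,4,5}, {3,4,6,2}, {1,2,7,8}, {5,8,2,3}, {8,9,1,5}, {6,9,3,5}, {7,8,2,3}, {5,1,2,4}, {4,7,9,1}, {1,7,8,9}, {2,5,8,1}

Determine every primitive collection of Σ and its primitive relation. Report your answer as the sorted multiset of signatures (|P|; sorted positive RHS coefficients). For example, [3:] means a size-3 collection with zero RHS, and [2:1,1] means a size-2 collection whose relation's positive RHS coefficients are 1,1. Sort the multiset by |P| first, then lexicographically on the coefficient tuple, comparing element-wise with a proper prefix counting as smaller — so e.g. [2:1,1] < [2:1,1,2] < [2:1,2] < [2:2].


Primitive collections (8):

  P={1,3}:  v_{1} + v_{3} = 0  →  sig = [2:]
  P={4,8}:  v_{4} + v_{8} = 0  →  sig = [2:]
  P={2,9}:  v_{2} + v_{9} = v_{5}  →  sig = [2:1]
  P={5,7}:  v_{5} + v_{7} = v_{1}  →  sig = [2:1]
  P={6,7}:  v_{6} + v_{7} = v_{4}  →  sig = [2:1]
  P={1,6}:  v_{1} + v_{6} = v_{4} + v_{5}  →  sig = [2:1,1]
  P={6,8}:  v_{6} + v_{8} = v_{3} + v_{5}  →  sig = [2:1,1]
  P={3,4,5}:  v_{3} + v_{4} + v_{5} = v_{6}  →  sig = [3:1]

Hence PRS(X_Σ) =
    |P|=2: 7 collections, coeffs (), (), (1), (1), (1), (1,1), (1,1)
    |P|=3: 1 collection, coeffs (1)


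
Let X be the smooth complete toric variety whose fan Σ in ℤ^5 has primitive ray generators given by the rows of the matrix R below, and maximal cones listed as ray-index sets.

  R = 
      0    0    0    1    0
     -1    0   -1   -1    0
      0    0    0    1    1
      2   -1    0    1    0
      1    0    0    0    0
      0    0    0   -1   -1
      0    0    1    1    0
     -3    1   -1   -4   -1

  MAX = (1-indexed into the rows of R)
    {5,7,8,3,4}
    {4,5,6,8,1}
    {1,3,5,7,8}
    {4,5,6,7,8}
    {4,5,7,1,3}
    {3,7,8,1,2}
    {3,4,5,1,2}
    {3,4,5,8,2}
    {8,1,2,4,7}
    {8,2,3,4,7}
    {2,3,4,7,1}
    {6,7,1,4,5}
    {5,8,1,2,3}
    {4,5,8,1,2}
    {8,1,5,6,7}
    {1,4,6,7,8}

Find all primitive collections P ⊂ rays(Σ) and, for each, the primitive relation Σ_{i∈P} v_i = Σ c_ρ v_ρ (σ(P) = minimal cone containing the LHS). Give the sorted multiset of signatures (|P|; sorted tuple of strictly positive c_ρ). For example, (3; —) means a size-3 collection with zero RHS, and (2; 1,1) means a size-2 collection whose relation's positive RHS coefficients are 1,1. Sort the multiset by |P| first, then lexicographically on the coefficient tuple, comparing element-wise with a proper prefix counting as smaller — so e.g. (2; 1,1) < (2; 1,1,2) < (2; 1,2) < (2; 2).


|primitive collections| = 5. Relations:

  • {3,6}:  v_{3} + v_{6} = 0  so sig = (2; —)
  • {2,6}:  v_{2} + v_{6} = v_{1} + v_{4} + v_{8}  so sig = (2; 1,1,1)
  • {2,5,7}:  v_{2} + v_{5} + v_{7} = 0  so sig = (3; —)
  • {1,3,4,8}:  v_{1} + v_{3} + v_{4} + v_{8} = v_{2}  so sig = (4; 1)
  • {1,4,5,7,8}:  v_{1} + v_{4} + v_{5} + v_{7} + v_{8} = v_{6}  so sig = (5; 1)

so the primitive-relation signature multiset is
    |P|=2: 2 collections, coeffs (), (1,1,1)
    |P|=3: 1 collection, coeffs ()
    |P|=4: 1 collection, coeffs (1)
    |P|=5: 1 collection, coeffs (1)


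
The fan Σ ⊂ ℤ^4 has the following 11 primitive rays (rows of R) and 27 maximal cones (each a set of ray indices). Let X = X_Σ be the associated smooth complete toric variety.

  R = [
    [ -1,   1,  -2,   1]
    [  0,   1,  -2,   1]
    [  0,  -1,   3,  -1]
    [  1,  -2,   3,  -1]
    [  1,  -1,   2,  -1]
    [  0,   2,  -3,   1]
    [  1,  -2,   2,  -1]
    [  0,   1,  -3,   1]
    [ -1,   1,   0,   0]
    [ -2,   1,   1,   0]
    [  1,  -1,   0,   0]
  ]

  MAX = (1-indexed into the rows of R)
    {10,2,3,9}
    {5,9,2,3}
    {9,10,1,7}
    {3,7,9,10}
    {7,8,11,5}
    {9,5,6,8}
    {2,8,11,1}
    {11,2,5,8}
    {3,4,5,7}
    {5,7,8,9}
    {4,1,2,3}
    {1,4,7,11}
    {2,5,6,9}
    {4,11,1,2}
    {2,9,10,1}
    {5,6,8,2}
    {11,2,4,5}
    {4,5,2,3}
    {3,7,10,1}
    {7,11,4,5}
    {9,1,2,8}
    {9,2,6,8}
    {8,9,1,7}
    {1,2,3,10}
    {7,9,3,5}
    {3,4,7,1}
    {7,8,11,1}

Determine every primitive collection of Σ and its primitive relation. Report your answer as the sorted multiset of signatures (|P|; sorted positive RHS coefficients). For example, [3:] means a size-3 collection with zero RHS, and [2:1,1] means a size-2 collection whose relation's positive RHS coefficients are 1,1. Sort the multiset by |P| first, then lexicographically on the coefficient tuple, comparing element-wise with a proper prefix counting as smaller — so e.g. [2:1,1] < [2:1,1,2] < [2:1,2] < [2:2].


19 collections generate NE(X_Σ); each relation:

  {1,5}:  v_{1} + v_{5} = 0 — sig = [2:]
  {3,8}:  v_{3} + v_{8} = 0 — sig = [2:]
  {9,11}:  v_{9} + v_{11} = 0 — sig = [2:]
  {2,7}:  v_{2} + v_{7} = v_{11} — sig = [2:1]
  {3,11}:  v_{3} + v_{11} = v_{4} — sig = [2:1]
  {4,8}:  v_{4} + v_{8} = v_{11} — sig = [2:1]
  {4,9}:  v_{4} + v_{9} = v_{3} — sig = [2:1]
  {4,6}:  v_{4} + v_{6} = v_{2} + v_{5} — sig = [2:1,1]
  {5,10}:  v_{5} + v_{10} = v_{3} + v_{9} — sig = [2:1,1]
  {6,7}:  v_{6} + v_{7} = v_{5} + v_{8} — sig = [2:1,1]
  {8,10}:  v_{8} + v_{10} = v_{1} + v_{9} — sig = [2:1,1]
  {10,11}:  v_{10} + v_{11} = v_{1} + v_{3} — sig = [2:1,1]
  {1,6}:  v_{1} + v_{6} = v_{2} + v_{8} + v_{9} — sig = [2:1,1,1]
  {3,6}:  v_{3} + v_{6} = v_{2} + v_{5} + v_{9} — sig = [2:1,1,1]
  {6,11}:  v_{6} + v_{11} = v_{2} + v_{5} + v_{8} — sig = [2:1,1,1]
  {4,10}:  v_{4} + v_{10} = v_{1} + 2·v_{3} — sig = [2:1,2]
  {6,10}:  v_{6} + v_{10} = v_{2} + 2·v_{9} — sig = [2:1,2]
  {1,3,9}:  v_{1} + v_{3} + v_{9} = v_{10} — sig = [3:1]
  {2,5,8,9}:  v_{2} + v_{5} + v_{8} + v_{9} = v_{6} — sig = [4:1]

Signatures (|P|; sorted positive RHS coefficients), sorted:
{ [2:] ×3,  [2:1] ×4,  [2:1,1] ×5,  [2:1,1,1] ×3,  [2:1,2] ×2,  [3:1],  [4:1] }


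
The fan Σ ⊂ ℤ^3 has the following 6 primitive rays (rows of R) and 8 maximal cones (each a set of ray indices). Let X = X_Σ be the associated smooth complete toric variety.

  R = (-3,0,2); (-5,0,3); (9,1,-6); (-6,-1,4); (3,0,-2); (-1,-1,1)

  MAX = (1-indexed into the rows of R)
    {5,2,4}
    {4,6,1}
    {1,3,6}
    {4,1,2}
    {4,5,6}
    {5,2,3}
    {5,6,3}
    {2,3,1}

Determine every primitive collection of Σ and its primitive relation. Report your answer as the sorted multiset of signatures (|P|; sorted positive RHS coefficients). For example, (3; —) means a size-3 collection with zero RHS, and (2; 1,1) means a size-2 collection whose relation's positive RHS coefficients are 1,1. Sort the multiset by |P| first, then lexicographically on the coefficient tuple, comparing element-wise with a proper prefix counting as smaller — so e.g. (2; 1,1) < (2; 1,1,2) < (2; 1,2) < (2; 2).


|primitive collections| = 3. Relations:

  P = {1,5}:  v_{1} + v_{5} = 0  ⟹  sig = (2; —)
  P = {2,6}:  v_{2} + v_{6} = v_{4}  ⟹  sig = (2; 1)
  P = {3,4}:  v_{3} + v_{4} = v_{5}  ⟹  sig = (2; 1)

Hence PRS(X_Σ) =
{ (2; —),  (2; 1) ×2 }


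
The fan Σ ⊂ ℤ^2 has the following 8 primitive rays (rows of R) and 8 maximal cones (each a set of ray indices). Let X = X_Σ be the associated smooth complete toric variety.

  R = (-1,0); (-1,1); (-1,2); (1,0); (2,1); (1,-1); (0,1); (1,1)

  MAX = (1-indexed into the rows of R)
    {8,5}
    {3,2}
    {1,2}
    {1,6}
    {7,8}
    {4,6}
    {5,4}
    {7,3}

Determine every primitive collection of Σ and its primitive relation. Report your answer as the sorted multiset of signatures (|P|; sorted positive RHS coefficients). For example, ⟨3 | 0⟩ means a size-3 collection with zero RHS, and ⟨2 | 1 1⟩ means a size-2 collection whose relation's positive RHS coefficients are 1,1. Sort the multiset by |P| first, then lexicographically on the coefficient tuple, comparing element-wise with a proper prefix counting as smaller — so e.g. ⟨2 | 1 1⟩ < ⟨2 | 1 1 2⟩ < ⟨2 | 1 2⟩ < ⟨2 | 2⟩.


Primitive collections (20):

  {1,4}:  v_{1} + v_{4} = 0  ⇒ sig = ⟨2 | 0⟩
  {2,6}:  v_{2} + v_{6} = 0  ⇒ sig = ⟨2 | 0⟩
  {1,5}:  v_{1} + v_{5} = v_{8}  ⇒ sig = ⟨2 | 1⟩
  {1,7}:  v_{1} + v_{7} = v_{2}  ⇒ sig = ⟨2 | 1⟩
  {1,8}:  v_{1} + v_{8} = v_{7}  ⇒ sig = ⟨2 | 1⟩
  {2,4}:  v_{2} + v_{4} = v_{7}  ⇒ sig = ⟨2 | 1⟩
  {2,7}:  v_{2} + v_{7} = v_{3}  ⇒ sig = ⟨2 | 1⟩
  {3,6}:  v_{3} + v_{6} = v_{7}  ⇒ sig = ⟨2 | 1⟩
  {4,7}:  v_{4} + v_{7} = v_{8}  ⇒ sig = ⟨2 | 1⟩
  {4,8}:  v_{4} + v_{8} = v_{5}  ⇒ sig = ⟨2 | 1⟩
  {6,7}:  v_{6} + v_{7} = v_{4}  ⇒ sig = ⟨2 | 1⟩
  {2,5}:  v_{2} + v_{5} = v_{7} + v_{8}  ⇒ sig = ⟨2 | 1 1⟩
  {3,5}:  v_{3} + v_{5} = 2·v_{7} + v_{8}  ⇒ sig = ⟨2 | 1 2⟩
  {1,3}:  v_{1} + v_{3} = 2·v_{2}  ⇒ sig = ⟨2 | 2⟩
  {2,8}:  v_{2} + v_{8} = 2·v_{7}  ⇒ sig = ⟨2 | 2⟩
  {3,4}:  v_{3} + v_{4} = 2·v_{7}  ⇒ sig = ⟨2 | 2⟩
  {5,7}:  v_{5} + v_{7} = 2·v_{8}  ⇒ sig = ⟨2 | 2⟩
  {6,8}:  v_{6} + v_{8} = 2·v_{4}  ⇒ sig = ⟨2 | 2⟩
  {3,8}:  v_{3} + v_{8} = 3·v_{7}  ⇒ sig = ⟨2 | 3⟩
  {5,6}:  v_{5} + v_{6} = 3·v_{4}  ⇒ sig = ⟨2 | 3⟩

Hence PRS(X_Σ) =
    ⟨2 | 0⟩
    ⟨2 | 0⟩
    ⟨2 | 1⟩
    ⟨2 | 1⟩
    ⟨2 | 1⟩
    ⟨2 | 1⟩
    ⟨2 | 1⟩
    ⟨2 | 1⟩
    ⟨2 | 1⟩
    ⟨2 | 1⟩
    ⟨2 | 1⟩
    ⟨2 | 1 1⟩
    ⟨2 | 1 2⟩
    ⟨2 | 2⟩
    ⟨2 | 2⟩
    ⟨2 | 2⟩
    ⟨2 | 2⟩
    ⟨2 | 2⟩
    ⟨2 | 3⟩
    ⟨2 | 3⟩
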